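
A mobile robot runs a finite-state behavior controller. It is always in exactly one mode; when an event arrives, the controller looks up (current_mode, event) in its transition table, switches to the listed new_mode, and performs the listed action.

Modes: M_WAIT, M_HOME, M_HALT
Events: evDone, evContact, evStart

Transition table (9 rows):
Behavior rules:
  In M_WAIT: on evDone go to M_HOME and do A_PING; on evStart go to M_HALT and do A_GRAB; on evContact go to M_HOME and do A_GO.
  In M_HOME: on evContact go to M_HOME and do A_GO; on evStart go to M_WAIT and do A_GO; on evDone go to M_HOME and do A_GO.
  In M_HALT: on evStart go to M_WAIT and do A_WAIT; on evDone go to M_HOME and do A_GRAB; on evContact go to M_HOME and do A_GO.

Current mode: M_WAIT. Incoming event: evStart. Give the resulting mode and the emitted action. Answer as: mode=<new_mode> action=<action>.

mode=M_HALT action=A_GRAB

current mode = M_WAIT; filter table to that mode:
  (M_WAIT, evDone) → (M_HOME, A_PING)
  (M_WAIT, evStart) → (M_HALT, A_GRAB)  ← event matches
  (M_WAIT, evContact) → (M_HOME, A_GO)
event = evStart selects (M_HALT, A_GRAB)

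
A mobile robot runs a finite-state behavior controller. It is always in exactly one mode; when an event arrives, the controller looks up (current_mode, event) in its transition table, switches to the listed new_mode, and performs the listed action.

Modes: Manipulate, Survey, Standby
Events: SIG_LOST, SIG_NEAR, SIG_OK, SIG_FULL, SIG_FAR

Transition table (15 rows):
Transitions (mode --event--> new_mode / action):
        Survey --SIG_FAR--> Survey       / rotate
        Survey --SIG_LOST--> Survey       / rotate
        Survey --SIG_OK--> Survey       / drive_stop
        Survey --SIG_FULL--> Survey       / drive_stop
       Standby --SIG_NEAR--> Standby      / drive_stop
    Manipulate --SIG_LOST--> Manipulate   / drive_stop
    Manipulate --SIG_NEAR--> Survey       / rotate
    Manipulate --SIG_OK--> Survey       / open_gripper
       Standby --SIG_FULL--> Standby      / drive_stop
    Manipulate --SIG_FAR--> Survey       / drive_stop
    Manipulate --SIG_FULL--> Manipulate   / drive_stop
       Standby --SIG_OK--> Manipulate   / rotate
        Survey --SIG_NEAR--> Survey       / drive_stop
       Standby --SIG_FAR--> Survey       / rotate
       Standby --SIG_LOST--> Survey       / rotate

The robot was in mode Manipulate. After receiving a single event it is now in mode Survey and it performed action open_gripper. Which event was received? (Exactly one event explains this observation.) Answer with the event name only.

SIG_OK

try SIG_LOST: (Manipulate, SIG_LOST) → (Manipulate, drive_stop)
try SIG_NEAR: (Manipulate, SIG_NEAR) → (Survey, rotate)
try SIG_OK: (Manipulate, SIG_OK) → (Survey, open_gripper)  ← matches
try SIG_FULL: (Manipulate, SIG_FULL) → (Manipulate, drive_stop)
try SIG_FAR: (Manipulate, SIG_FAR) → (Survey, drive_stop)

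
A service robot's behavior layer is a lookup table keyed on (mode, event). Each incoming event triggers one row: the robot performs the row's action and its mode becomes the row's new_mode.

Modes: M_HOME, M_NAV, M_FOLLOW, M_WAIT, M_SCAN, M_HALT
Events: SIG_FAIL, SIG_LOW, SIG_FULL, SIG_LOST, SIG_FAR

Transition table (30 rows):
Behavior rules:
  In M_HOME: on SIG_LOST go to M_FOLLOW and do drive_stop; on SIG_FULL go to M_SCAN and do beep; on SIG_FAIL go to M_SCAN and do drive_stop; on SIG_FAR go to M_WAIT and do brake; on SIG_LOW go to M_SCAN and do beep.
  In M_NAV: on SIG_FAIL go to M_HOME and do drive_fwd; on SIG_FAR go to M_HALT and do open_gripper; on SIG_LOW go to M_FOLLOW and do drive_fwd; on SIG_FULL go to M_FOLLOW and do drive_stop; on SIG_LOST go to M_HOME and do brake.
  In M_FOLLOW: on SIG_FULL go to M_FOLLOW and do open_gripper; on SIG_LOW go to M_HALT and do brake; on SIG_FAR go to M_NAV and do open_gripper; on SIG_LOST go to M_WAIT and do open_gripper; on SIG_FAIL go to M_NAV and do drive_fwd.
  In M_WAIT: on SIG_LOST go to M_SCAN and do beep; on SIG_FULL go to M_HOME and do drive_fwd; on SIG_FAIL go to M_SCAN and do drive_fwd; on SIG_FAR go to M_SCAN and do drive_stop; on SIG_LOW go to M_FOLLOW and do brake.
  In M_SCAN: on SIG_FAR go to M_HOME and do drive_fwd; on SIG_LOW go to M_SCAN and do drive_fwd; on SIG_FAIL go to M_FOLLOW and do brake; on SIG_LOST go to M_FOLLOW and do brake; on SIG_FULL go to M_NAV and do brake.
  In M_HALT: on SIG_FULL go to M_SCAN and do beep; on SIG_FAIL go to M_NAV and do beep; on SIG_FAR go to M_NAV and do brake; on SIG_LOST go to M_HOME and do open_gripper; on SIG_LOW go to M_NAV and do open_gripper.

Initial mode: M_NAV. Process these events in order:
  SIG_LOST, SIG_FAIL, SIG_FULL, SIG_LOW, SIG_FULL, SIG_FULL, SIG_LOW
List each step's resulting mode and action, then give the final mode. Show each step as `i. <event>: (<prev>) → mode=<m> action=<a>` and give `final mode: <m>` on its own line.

1. SIG_LOST: (M_NAV) → mode=M_HOME action=brake
2. SIG_FAIL: (M_HOME) → mode=M_SCAN action=drive_stop
3. SIG_FULL: (M_SCAN) → mode=M_NAV action=brake
4. SIG_LOW: (M_NAV) → mode=M_FOLLOW action=drive_fwd
5. SIG_FULL: (M_FOLLOW) → mode=M_FOLLOW action=open_gripper
6. SIG_FULL: (M_FOLLOW) → mode=M_FOLLOW action=open_gripper
7. SIG_LOW: (M_FOLLOW) → mode=M_HALT action=brake

final mode: M_HALT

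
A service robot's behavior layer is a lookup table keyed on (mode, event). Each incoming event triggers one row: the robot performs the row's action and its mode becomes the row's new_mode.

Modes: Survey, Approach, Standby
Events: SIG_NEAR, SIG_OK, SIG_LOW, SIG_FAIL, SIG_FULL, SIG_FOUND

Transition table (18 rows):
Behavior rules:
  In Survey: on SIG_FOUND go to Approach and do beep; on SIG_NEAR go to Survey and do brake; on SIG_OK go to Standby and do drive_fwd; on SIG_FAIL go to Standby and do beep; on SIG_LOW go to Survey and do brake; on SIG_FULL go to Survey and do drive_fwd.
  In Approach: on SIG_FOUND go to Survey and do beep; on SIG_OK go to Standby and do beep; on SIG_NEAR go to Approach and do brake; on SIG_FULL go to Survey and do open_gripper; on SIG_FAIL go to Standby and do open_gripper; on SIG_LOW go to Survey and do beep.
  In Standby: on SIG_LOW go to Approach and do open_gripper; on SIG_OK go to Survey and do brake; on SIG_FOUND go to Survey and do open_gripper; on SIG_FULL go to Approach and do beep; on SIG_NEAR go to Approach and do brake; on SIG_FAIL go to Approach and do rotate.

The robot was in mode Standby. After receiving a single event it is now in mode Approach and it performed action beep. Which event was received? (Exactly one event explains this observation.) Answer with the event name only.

try SIG_NEAR: (Standby, SIG_NEAR) → (Approach, brake)
try SIG_OK: (Standby, SIG_OK) → (Survey, brake)
try SIG_LOW: (Standby, SIG_LOW) → (Approach, open_gripper)
try SIG_FAIL: (Standby, SIG_FAIL) → (Approach, rotate)
try SIG_FULL: (Standby, SIG_FULL) → (Approach, beep)  ← matches
try SIG_FOUND: (Standby, SIG_FOUND) → (Survey, open_gripper)

SIG_FULL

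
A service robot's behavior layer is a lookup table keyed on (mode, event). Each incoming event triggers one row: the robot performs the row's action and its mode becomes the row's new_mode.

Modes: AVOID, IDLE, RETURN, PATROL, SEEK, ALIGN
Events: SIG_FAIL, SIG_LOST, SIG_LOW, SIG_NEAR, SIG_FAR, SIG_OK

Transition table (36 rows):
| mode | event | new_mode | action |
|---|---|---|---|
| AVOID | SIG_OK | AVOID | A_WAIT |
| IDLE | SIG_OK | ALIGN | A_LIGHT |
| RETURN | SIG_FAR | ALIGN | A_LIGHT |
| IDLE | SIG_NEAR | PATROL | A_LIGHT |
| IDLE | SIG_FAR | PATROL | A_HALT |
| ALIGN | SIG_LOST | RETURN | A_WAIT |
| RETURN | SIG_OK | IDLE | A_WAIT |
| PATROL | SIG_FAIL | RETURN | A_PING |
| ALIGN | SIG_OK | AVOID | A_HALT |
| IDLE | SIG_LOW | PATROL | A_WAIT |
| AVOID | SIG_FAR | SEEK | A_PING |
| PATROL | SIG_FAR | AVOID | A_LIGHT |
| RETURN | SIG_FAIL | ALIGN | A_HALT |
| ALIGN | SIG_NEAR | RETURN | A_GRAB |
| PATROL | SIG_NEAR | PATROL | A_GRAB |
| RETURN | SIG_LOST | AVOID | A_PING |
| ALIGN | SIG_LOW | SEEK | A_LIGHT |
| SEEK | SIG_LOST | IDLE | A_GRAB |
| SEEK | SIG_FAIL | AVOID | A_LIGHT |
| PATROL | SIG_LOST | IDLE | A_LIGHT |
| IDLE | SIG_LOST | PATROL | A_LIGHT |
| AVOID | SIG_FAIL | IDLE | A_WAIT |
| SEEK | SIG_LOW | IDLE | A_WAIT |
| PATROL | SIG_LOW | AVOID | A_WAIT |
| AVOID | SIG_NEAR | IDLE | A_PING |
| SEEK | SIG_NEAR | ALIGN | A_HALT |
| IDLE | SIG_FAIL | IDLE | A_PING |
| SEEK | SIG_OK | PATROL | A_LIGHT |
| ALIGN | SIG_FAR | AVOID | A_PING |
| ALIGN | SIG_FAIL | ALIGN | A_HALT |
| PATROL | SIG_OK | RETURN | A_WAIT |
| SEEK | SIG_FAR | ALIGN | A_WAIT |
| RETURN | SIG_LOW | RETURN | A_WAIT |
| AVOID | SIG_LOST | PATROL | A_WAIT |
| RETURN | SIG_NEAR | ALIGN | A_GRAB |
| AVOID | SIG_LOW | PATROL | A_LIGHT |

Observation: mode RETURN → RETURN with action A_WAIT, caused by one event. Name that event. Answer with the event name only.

try SIG_FAIL: (RETURN, SIG_FAIL) → (ALIGN, A_HALT)
try SIG_LOST: (RETURN, SIG_LOST) → (AVOID, A_PING)
try SIG_LOW: (RETURN, SIG_LOW) → (RETURN, A_WAIT)  ← matches
try SIG_NEAR: (RETURN, SIG_NEAR) → (ALIGN, A_GRAB)
try SIG_FAR: (RETURN, SIG_FAR) → (ALIGN, A_LIGHT)
try SIG_OK: (RETURN, SIG_OK) → (IDLE, A_WAIT)

SIG_LOW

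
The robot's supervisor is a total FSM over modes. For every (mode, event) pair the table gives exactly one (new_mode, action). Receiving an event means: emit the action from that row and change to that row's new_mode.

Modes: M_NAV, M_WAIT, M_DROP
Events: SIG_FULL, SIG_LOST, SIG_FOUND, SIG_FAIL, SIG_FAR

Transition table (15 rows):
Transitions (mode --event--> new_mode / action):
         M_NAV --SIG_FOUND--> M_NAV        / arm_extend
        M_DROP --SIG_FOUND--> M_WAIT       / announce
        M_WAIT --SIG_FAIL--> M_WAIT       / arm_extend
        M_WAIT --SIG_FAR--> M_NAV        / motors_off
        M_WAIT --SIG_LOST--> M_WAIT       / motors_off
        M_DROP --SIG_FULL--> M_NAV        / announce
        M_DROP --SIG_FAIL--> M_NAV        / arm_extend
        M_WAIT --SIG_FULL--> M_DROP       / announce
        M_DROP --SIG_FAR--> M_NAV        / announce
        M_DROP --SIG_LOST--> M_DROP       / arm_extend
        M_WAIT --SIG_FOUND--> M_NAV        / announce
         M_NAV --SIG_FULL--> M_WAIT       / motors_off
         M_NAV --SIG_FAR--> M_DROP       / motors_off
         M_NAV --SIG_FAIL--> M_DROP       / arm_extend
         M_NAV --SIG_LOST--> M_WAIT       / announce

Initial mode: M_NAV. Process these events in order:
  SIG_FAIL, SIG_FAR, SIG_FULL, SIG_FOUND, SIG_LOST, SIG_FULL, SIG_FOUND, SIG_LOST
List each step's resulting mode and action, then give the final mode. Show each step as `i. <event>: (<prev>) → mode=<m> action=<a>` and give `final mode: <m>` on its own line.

final mode: M_WAIT

1. SIG_FAIL: (M_NAV) → mode=M_DROP action=arm_extend
2. SIG_FAR: (M_DROP) → mode=M_NAV action=announce
3. SIG_FULL: (M_NAV) → mode=M_WAIT action=motors_off
4. SIG_FOUND: (M_WAIT) → mode=M_NAV action=announce
5. SIG_LOST: (M_NAV) → mode=M_WAIT action=announce
6. SIG_FULL: (M_WAIT) → mode=M_DROP action=announce
7. SIG_FOUND: (M_DROP) → mode=M_WAIT action=announce
8. SIG_LOST: (M_WAIT) → mode=M_WAIT action=motors_off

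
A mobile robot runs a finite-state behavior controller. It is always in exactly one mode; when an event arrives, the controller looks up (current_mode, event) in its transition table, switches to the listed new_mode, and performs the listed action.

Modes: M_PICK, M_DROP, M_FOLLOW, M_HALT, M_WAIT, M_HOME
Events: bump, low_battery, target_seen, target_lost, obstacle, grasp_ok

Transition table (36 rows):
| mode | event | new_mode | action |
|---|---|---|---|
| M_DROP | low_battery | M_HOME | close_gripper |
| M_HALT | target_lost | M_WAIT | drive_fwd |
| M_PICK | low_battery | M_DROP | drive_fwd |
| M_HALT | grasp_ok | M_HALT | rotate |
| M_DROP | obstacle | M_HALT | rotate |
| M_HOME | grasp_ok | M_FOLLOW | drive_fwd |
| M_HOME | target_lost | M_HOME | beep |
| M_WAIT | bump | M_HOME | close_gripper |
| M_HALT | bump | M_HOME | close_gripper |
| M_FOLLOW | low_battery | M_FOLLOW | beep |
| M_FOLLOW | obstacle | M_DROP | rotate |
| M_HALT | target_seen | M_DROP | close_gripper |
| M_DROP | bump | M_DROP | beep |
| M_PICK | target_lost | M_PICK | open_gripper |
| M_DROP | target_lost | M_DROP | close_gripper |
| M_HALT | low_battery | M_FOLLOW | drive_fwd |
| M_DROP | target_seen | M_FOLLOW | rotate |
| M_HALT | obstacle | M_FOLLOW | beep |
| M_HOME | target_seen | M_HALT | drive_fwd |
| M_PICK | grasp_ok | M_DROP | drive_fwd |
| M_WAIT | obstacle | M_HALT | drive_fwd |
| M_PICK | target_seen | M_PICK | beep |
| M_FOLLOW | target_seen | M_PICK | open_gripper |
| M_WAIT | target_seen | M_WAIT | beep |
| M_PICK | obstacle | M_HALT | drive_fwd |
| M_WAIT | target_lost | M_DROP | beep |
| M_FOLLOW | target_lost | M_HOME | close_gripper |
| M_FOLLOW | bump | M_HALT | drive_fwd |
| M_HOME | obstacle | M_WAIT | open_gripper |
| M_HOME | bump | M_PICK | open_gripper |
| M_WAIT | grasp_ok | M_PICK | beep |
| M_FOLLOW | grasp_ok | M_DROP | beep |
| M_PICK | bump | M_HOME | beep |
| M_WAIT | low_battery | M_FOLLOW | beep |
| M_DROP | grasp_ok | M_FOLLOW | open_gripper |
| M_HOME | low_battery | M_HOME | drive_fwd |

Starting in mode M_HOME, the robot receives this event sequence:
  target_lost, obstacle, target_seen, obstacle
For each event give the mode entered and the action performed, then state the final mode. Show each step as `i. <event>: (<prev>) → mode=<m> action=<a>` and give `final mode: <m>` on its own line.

final mode: M_HALT

1. target_lost: (M_HOME) → mode=M_HOME action=beep
2. obstacle: (M_HOME) → mode=M_WAIT action=open_gripper
3. target_seen: (M_WAIT) → mode=M_WAIT action=beep
4. obstacle: (M_WAIT) → mode=M_HALT action=drive_fwd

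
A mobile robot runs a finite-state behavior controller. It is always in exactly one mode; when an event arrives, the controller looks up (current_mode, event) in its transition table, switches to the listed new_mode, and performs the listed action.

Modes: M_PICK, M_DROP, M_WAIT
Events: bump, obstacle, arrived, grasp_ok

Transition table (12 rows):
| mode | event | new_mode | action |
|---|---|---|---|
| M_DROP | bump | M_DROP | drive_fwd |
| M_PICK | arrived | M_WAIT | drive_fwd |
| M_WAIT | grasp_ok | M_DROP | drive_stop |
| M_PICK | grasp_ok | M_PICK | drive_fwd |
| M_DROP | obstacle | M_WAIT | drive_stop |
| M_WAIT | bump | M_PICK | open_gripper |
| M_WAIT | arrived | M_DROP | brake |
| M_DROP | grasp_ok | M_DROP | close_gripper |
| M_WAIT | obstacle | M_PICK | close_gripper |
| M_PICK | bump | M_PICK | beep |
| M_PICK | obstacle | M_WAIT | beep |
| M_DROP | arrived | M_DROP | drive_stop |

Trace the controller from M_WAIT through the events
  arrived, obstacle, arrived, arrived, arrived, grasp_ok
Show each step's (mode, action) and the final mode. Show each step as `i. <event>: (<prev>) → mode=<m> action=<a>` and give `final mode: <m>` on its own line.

1. arrived: (M_WAIT) → mode=M_DROP action=brake
2. obstacle: (M_DROP) → mode=M_WAIT action=drive_stop
3. arrived: (M_WAIT) → mode=M_DROP action=brake
4. arrived: (M_DROP) → mode=M_DROP action=drive_stop
5. arrived: (M_DROP) → mode=M_DROP action=drive_stop
6. grasp_ok: (M_DROP) → mode=M_DROP action=close_gripper

final mode: M_DROP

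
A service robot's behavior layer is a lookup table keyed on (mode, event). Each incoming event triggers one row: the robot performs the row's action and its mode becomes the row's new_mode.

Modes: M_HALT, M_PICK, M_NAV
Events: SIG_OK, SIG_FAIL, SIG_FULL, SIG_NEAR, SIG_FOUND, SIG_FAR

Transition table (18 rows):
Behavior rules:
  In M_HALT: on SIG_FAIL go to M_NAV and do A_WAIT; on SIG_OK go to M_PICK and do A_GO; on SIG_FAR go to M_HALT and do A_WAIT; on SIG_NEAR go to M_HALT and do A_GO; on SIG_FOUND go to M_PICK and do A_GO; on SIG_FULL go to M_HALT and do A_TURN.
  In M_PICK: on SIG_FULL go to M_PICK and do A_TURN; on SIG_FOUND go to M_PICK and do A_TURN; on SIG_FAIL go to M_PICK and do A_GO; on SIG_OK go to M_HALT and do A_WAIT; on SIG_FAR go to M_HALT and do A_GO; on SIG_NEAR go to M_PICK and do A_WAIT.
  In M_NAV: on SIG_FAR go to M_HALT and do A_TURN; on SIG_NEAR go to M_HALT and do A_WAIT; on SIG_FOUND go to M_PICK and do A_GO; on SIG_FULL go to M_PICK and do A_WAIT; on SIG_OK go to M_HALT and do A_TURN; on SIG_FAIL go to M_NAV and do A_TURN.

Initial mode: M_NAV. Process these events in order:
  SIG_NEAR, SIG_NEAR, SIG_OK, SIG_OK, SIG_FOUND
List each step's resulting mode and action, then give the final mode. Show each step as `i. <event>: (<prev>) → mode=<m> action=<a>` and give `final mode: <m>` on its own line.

1. SIG_NEAR: (M_NAV) → mode=M_HALT action=A_WAIT
2. SIG_NEAR: (M_HALT) → mode=M_HALT action=A_GO
3. SIG_OK: (M_HALT) → mode=M_PICK action=A_GO
4. SIG_OK: (M_PICK) → mode=M_HALT action=A_WAIT
5. SIG_FOUND: (M_HALT) → mode=M_PICK action=A_GO

final mode: M_PICK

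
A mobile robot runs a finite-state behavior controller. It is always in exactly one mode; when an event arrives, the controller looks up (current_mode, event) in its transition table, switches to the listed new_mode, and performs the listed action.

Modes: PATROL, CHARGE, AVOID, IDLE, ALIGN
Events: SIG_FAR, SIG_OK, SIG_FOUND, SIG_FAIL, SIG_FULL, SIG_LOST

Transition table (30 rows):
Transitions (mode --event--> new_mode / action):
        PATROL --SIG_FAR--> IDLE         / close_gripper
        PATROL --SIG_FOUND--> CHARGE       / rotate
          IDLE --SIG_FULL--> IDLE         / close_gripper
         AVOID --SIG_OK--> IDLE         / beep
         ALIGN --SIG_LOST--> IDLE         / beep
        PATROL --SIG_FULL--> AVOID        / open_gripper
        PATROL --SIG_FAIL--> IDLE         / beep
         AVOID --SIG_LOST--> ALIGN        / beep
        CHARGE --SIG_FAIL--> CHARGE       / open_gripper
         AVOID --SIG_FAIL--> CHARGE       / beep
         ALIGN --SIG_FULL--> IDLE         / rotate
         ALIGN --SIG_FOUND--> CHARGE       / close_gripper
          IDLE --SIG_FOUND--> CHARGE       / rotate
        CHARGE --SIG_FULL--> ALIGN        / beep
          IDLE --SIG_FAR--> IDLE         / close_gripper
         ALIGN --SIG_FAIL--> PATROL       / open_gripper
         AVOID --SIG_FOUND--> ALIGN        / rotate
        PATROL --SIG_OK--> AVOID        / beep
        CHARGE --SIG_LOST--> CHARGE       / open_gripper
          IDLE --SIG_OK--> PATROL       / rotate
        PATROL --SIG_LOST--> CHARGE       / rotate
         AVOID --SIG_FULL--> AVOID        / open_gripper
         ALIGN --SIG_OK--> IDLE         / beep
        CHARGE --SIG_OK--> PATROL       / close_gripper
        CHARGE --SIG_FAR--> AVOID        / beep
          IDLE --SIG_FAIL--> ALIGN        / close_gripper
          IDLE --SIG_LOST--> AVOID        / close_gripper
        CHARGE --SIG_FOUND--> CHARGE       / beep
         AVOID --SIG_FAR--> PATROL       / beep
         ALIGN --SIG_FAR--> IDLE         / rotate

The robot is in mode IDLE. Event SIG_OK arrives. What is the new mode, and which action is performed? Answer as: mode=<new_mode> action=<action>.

mode=PATROL action=rotate

current mode = IDLE; filter table to that mode:
  (IDLE, SIG_FULL) → (IDLE, close_gripper)
  (IDLE, SIG_FOUND) → (CHARGE, rotate)
  (IDLE, SIG_FAR) → (IDLE, close_gripper)
  (IDLE, SIG_OK) → (PATROL, rotate)  ← event matches
  (IDLE, SIG_FAIL) → (ALIGN, close_gripper)
  (IDLE, SIG_LOST) → (AVOID, close_gripper)
event = SIG_OK selects (PATROL, rotate)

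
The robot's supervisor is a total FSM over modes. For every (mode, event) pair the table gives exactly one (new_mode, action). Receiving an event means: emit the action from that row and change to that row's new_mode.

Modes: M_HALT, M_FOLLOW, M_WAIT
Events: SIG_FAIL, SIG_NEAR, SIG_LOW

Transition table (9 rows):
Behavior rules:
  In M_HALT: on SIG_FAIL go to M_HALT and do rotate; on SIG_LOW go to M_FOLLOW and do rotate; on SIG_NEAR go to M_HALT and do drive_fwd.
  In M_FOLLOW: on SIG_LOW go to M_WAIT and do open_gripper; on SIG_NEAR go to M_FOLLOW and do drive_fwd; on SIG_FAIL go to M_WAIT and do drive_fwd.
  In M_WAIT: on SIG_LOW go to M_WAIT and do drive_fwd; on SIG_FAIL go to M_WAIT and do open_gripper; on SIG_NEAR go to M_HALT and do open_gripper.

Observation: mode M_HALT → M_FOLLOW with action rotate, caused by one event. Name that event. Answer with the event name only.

SIG_LOW

try SIG_FAIL: (M_HALT, SIG_FAIL) → (M_HALT, rotate)
try SIG_NEAR: (M_HALT, SIG_NEAR) → (M_HALT, drive_fwd)
try SIG_LOW: (M_HALT, SIG_LOW) → (M_FOLLOW, rotate)  ← matches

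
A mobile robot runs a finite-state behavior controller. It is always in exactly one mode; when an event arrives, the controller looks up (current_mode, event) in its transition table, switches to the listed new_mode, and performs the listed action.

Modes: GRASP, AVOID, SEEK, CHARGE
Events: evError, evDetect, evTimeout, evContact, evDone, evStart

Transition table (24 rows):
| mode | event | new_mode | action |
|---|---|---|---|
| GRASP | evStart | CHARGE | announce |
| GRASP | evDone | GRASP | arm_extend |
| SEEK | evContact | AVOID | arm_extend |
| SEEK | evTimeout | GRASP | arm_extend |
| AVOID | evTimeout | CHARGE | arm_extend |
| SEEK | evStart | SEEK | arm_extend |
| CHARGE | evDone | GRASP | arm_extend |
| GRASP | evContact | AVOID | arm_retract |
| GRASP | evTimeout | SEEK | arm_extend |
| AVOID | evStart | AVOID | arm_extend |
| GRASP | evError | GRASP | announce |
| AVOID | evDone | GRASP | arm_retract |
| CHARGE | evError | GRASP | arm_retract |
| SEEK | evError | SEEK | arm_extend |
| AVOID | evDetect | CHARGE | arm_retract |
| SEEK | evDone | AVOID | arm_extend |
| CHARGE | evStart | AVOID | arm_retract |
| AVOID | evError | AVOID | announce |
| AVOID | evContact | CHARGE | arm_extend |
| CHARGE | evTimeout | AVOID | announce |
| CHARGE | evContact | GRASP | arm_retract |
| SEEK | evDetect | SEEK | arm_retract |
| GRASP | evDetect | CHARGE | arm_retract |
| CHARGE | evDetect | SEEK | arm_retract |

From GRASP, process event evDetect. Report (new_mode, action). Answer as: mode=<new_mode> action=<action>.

current mode = GRASP; filter table to that mode:
  (GRASP, evStart) → (CHARGE, announce)
  (GRASP, evDone) → (GRASP, arm_extend)
  (GRASP, evContact) → (AVOID, arm_retract)
  (GRASP, evTimeout) → (SEEK, arm_extend)
  (GRASP, evError) → (GRASP, announce)
  (GRASP, evDetect) → (CHARGE, arm_retract)  ← event matches
event = evDetect selects (CHARGE, arm_retract)

mode=CHARGE action=arm_retract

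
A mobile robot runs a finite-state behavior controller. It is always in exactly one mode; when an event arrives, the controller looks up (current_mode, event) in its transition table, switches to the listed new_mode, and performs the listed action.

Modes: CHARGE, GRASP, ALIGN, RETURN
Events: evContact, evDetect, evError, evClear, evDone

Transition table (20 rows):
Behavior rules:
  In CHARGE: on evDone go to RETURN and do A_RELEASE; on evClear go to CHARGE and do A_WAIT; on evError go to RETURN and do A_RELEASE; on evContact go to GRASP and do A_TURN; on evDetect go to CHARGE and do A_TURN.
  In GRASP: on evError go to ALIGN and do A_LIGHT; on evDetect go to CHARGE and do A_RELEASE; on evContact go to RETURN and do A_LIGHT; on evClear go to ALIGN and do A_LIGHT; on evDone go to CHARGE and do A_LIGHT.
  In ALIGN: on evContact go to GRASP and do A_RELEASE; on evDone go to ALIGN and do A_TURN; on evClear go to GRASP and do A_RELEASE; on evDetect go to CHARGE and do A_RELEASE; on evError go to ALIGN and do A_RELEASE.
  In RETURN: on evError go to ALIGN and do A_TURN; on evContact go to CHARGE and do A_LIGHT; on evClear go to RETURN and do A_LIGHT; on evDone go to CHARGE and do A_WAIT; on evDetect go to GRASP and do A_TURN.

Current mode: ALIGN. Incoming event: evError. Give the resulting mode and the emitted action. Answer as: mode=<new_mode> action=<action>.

mode=ALIGN action=A_RELEASE

current mode = ALIGN; filter table to that mode:
  (ALIGN, evContact) → (GRASP, A_RELEASE)
  (ALIGN, evDone) → (ALIGN, A_TURN)
  (ALIGN, evClear) → (GRASP, A_RELEASE)
  (ALIGN, evDetect) → (CHARGE, A_RELEASE)
  (ALIGN, evError) → (ALIGN, A_RELEASE)  ← event matches
event = evError selects (ALIGN, A_RELEASE)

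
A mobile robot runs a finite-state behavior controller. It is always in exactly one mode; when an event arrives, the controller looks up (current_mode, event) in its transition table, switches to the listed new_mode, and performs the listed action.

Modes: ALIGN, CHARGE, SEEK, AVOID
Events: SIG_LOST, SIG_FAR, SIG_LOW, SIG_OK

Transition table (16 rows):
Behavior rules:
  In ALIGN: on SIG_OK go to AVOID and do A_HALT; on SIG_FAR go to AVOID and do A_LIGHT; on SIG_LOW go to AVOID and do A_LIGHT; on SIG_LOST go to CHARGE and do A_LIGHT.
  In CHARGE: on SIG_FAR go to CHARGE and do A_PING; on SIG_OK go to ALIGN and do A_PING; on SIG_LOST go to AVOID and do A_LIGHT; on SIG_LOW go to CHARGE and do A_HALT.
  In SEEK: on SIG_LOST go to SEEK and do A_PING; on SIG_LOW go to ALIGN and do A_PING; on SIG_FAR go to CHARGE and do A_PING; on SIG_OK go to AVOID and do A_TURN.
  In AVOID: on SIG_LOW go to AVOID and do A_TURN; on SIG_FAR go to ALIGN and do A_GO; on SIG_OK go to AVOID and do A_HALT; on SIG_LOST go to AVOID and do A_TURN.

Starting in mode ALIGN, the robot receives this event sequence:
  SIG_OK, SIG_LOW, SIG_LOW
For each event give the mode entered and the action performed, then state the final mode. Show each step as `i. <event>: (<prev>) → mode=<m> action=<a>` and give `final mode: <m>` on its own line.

final mode: AVOID

1. SIG_OK: (ALIGN) → mode=AVOID action=A_HALT
2. SIG_LOW: (AVOID) → mode=AVOID action=A_TURN
3. SIG_LOW: (AVOID) → mode=AVOID action=A_TURN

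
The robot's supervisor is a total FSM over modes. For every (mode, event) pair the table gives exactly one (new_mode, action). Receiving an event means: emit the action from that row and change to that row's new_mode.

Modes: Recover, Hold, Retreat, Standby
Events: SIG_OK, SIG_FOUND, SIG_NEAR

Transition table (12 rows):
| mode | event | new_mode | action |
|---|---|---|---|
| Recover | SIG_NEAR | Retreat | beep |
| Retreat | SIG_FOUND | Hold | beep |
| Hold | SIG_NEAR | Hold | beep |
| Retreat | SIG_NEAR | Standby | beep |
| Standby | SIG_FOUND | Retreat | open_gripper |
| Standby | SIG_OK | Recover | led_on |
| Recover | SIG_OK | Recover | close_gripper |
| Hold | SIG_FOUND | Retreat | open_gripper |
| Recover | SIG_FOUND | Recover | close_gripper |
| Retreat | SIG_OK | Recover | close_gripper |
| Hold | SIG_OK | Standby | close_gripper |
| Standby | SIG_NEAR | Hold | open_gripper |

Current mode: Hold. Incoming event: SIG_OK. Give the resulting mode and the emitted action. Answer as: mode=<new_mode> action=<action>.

current mode = Hold; filter table to that mode:
  (Hold, SIG_NEAR) → (Hold, beep)
  (Hold, SIG_FOUND) → (Retreat, open_gripper)
  (Hold, SIG_OK) → (Standby, close_gripper)  ← event matches
event = SIG_OK selects (Standby, close_gripper)

mode=Standby action=close_gripper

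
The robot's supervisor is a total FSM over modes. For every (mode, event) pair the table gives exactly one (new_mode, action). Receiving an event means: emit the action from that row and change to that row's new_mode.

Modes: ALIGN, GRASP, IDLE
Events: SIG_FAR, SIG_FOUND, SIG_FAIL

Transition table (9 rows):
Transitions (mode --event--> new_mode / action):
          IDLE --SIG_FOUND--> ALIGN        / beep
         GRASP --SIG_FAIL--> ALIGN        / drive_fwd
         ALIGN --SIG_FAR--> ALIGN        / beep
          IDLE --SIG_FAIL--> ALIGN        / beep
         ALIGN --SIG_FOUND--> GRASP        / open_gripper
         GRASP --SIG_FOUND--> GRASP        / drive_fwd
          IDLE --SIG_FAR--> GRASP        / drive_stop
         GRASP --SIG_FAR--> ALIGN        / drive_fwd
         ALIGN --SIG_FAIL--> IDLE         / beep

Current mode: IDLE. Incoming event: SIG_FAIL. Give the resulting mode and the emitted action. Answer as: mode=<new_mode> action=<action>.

mode=ALIGN action=beep

current mode = IDLE; filter table to that mode:
  (IDLE, SIG_FOUND) → (ALIGN, beep)
  (IDLE, SIG_FAIL) → (ALIGN, beep)  ← event matches
  (IDLE, SIG_FAR) → (GRASP, drive_stop)
event = SIG_FAIL selects (ALIGN, beep)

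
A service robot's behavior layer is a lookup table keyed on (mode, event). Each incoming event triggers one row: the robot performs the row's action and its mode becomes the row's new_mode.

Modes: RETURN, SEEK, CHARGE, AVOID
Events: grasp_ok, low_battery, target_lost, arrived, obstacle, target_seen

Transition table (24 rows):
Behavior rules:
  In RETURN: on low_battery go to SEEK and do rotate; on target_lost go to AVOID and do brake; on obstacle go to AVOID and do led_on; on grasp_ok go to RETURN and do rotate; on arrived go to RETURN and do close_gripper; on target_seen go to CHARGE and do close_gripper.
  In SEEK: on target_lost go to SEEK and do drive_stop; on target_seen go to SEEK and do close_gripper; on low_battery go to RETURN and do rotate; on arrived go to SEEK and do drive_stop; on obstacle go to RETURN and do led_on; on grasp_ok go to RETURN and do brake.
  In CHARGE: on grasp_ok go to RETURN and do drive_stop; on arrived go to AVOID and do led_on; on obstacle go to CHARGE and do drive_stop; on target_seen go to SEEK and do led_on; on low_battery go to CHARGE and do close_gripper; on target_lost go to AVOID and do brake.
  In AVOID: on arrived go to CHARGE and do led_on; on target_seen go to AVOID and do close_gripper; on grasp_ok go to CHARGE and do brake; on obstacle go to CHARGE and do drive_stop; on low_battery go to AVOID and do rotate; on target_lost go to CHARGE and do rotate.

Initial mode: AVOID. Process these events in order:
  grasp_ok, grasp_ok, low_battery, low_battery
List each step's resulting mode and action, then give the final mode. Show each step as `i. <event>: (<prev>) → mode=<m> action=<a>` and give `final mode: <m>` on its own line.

final mode: RETURN

1. grasp_ok: (AVOID) → mode=CHARGE action=brake
2. grasp_ok: (CHARGE) → mode=RETURN action=drive_stop
3. low_battery: (RETURN) → mode=SEEK action=rotate
4. low_battery: (SEEK) → mode=RETURN action=rotate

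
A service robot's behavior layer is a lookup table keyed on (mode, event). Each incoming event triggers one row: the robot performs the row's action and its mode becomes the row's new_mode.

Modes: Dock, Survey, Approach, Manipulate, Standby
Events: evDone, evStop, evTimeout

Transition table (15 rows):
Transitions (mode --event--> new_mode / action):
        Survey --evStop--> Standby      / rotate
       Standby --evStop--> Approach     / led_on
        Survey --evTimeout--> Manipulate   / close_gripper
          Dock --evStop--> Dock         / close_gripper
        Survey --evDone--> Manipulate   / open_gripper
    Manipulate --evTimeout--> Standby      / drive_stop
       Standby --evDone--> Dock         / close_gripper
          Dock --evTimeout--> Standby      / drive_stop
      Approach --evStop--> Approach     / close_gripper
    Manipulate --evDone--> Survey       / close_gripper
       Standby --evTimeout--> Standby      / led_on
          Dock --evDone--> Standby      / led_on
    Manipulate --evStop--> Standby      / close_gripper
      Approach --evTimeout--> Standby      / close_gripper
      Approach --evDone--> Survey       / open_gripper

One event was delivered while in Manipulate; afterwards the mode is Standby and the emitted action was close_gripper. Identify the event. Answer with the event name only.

try evDone: (Manipulate, evDone) → (Survey, close_gripper)
try evStop: (Manipulate, evStop) → (Standby, close_gripper)  ← matches
try evTimeout: (Manipulate, evTimeout) → (Standby, drive_stop)

evStop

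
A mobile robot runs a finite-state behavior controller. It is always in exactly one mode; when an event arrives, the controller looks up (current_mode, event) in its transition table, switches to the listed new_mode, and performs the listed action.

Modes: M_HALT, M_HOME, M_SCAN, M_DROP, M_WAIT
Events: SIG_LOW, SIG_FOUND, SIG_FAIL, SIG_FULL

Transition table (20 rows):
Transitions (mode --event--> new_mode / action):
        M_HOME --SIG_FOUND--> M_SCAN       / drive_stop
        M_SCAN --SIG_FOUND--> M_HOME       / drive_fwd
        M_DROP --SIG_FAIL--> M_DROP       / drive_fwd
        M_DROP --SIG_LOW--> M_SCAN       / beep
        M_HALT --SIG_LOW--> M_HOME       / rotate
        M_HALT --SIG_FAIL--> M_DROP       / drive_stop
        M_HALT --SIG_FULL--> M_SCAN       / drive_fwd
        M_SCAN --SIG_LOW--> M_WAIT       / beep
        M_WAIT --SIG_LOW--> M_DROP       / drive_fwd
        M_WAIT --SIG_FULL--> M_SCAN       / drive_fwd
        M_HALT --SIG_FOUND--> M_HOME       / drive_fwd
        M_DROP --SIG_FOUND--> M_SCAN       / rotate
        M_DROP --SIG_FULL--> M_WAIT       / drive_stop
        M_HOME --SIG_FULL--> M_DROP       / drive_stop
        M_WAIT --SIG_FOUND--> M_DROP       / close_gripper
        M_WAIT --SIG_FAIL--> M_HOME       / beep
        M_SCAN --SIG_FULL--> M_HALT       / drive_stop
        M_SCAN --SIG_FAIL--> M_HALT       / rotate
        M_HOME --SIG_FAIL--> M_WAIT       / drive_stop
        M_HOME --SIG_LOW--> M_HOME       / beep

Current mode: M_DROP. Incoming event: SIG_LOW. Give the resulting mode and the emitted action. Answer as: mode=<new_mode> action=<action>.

mode=M_SCAN action=beep

current mode = M_DROP; filter table to that mode:
  (M_DROP, SIG_FAIL) → (M_DROP, drive_fwd)
  (M_DROP, SIG_LOW) → (M_SCAN, beep)  ← event matches
  (M_DROP, SIG_FOUND) → (M_SCAN, rotate)
  (M_DROP, SIG_FULL) → (M_WAIT, drive_stop)
event = SIG_LOW selects (M_SCAN, beep)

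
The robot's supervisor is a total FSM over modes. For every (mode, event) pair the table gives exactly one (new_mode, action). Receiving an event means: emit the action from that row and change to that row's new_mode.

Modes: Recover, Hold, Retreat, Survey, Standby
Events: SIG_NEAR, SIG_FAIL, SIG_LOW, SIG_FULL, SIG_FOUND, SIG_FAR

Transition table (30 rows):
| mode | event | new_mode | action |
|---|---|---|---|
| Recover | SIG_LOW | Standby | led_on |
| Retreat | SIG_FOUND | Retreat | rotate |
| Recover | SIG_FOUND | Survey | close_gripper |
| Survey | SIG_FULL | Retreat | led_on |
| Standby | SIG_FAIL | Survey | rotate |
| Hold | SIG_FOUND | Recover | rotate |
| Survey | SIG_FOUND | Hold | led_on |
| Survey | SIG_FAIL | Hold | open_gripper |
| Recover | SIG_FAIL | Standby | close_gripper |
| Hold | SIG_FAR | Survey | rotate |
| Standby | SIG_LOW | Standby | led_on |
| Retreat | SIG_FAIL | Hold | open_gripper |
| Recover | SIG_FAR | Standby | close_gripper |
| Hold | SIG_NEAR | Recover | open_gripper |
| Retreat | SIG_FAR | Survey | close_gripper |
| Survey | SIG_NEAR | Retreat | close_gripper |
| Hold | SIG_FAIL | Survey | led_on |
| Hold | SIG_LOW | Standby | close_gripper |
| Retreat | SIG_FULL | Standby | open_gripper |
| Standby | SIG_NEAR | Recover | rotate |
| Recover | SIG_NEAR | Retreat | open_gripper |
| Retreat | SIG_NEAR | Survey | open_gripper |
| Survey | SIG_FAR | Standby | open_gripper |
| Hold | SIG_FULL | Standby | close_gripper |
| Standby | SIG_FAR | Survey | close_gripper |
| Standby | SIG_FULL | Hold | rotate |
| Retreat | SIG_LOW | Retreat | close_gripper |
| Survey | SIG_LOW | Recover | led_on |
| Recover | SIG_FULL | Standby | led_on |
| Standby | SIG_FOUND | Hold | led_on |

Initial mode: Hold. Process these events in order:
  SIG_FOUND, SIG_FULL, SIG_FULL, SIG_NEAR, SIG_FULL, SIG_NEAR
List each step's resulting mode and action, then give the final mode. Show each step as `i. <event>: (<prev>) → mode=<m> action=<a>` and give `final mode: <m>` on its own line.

final mode: Recover

1. SIG_FOUND: (Hold) → mode=Recover action=rotate
2. SIG_FULL: (Recover) → mode=Standby action=led_on
3. SIG_FULL: (Standby) → mode=Hold action=rotate
4. SIG_NEAR: (Hold) → mode=Recover action=open_gripper
5. SIG_FULL: (Recover) → mode=Standby action=led_on
6. SIG_NEAR: (Standby) → mode=Recover action=rotate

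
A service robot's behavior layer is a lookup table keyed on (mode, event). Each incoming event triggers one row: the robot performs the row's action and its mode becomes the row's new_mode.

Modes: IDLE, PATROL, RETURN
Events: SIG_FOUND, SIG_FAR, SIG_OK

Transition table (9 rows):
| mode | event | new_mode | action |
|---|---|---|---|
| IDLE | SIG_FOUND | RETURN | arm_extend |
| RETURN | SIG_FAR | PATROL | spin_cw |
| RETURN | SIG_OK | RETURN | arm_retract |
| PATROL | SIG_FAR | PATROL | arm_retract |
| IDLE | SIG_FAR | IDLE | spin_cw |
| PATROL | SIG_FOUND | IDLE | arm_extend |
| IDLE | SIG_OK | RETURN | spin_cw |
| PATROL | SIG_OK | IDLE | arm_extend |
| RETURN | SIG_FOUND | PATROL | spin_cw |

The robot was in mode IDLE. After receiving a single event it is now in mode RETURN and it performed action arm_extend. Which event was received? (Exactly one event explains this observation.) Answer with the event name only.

try SIG_FOUND: (IDLE, SIG_FOUND) → (RETURN, arm_extend)  ← matches
try SIG_FAR: (IDLE, SIG_FAR) → (IDLE, spin_cw)
try SIG_OK: (IDLE, SIG_OK) → (RETURN, spin_cw)

SIG_FOUND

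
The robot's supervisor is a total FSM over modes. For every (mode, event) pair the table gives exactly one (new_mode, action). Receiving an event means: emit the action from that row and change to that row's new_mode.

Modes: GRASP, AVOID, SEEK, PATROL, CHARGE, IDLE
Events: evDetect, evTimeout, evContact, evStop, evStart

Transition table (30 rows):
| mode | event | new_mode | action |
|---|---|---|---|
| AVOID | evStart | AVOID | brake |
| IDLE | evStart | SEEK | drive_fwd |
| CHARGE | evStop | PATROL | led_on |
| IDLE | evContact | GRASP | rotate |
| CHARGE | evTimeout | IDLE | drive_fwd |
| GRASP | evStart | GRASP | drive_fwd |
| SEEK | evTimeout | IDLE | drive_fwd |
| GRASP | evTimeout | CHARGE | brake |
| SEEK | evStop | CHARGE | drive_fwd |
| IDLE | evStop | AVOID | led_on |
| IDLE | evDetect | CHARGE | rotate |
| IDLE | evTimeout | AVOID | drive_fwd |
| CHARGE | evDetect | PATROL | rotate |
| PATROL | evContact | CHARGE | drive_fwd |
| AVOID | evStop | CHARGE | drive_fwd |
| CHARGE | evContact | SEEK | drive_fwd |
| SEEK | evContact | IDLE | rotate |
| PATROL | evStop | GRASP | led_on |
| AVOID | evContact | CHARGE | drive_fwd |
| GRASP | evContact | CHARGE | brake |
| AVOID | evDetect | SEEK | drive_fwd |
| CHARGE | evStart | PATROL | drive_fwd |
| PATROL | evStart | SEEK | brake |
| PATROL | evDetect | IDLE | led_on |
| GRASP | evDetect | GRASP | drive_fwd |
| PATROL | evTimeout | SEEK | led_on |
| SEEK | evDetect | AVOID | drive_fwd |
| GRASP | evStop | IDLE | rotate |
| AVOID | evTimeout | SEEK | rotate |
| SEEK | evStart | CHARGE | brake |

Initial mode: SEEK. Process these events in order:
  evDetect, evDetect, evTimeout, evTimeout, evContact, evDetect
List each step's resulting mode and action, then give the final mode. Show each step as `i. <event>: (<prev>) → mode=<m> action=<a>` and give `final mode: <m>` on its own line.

final mode: PATROL

1. evDetect: (SEEK) → mode=AVOID action=drive_fwd
2. evDetect: (AVOID) → mode=SEEK action=drive_fwd
3. evTimeout: (SEEK) → mode=IDLE action=drive_fwd
4. evTimeout: (IDLE) → mode=AVOID action=drive_fwd
5. evContact: (AVOID) → mode=CHARGE action=drive_fwd
6. evDetect: (CHARGE) → mode=PATROL action=rotate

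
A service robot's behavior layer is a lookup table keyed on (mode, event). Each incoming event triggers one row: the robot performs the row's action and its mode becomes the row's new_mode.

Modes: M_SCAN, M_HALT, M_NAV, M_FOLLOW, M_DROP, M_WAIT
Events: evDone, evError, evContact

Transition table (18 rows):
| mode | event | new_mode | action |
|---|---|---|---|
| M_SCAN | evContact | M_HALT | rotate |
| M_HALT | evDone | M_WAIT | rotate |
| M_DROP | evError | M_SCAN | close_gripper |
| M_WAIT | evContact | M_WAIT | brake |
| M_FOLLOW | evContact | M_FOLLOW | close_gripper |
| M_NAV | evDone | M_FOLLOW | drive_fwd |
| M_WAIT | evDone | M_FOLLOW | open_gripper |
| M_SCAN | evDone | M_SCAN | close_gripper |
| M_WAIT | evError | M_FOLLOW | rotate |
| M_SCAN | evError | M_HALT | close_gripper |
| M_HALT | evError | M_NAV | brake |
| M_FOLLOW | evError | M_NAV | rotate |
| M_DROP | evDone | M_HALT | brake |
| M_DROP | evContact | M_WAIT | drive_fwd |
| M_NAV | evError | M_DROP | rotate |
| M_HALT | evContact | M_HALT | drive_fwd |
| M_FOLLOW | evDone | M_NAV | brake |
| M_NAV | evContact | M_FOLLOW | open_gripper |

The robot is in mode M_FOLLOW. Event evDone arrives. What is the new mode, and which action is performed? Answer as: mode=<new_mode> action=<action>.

current mode = M_FOLLOW; filter table to that mode:
  (M_FOLLOW, evContact) → (M_FOLLOW, close_gripper)
  (M_FOLLOW, evError) → (M_NAV, rotate)
  (M_FOLLOW, evDone) → (M_NAV, brake)  ← event matches
event = evDone selects (M_NAV, brake)

mode=M_NAV action=brake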